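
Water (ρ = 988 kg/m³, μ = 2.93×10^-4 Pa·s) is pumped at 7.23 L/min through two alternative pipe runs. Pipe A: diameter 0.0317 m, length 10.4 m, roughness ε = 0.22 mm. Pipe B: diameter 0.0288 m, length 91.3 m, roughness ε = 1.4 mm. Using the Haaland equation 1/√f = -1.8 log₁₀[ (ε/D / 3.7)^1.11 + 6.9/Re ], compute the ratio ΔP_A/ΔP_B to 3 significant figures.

Pipe A: V = Q/A = 0.0001205/0.0007892 = 0.1527 m/s; Re = 1.632e+04; ε/D = 0.00694; Haaland → f = 0.03759; ΔP_A = f(L/D)(ρV²/2) = 142 Pa.
Pipe B: V = Q/A = 0.0001205/0.0006514 = 0.185 m/s; Re = 1.796e+04; ε/D = 0.0486; Haaland → f = 0.07214; ΔP_B = f(L/D)(ρV²/2) = 3865 Pa.
ΔP_A/ΔP_B = 142/3865 = 0.0367.

ΔP_A/ΔP_B ≈ 0.0367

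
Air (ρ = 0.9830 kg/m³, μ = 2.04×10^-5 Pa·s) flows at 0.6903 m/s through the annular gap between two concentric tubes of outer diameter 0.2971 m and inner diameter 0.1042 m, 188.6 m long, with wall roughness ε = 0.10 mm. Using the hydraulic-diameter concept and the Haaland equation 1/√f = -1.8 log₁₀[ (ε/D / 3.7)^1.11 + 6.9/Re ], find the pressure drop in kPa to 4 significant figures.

Hydraulic diameter D_h = 4A/P = D_o - D_i = 0.2971 - 0.1042 = 0.1929 m.
Re = ρVD_h/μ = 0.983·0.6903·0.1929/2.04e-05 = 6416.
ε/D_h = 0.0001/0.1929 = 0.000518; Haaland gives 1/√f = -1.8 log₁₀[5.28e-05+0.00108] = 5.306, so f = 0.03552.
ΔP = f(L/D_h)(ρV²/2) = 0.03552·188.6/0.1929·0.2342 = 8.134 Pa.
ΔP = 0.008134 kPa.

ΔP ≈ 0.008134 kPa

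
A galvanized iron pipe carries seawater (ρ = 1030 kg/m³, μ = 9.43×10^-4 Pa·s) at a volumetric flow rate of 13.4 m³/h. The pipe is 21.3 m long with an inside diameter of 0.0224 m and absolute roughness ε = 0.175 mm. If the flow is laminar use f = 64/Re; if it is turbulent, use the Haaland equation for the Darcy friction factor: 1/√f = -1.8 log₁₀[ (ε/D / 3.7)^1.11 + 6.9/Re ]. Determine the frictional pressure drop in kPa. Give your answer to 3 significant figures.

Q = 13.4 m³/h = 13.4/3600 = 0.003722 m³/s.
Cross-sectional area A = πD²/4 = π(0.0224)²/4 = 0.0003941 m²; mean velocity V = Q/A = 0.003722/0.0003941 = 9.445 m/s.
Reynolds number Re = ρVD/μ = 1030 · 9.445 · 0.0224 / 0.000943 = 2.311e+05.
Re > 4000 → turbulent. Relative roughness ε/D = 0.000175/0.0224 = 0.00781. Haaland: 1/√f = -1.8 log₁₀[(0.00781/3.7)^1.11 + 6.9/2.311e+05] = -1.8 log₁₀[0.00107 + 2.99e-05] = 5.324, so f = 0.03528.
Darcy-Weisbach: ΔP = f(L/D)(ρV²/2) = 0.03528·(21.3/0.0224)·(1030·9.445²/2) = 0.03528·950.9·4.595e+04 = 1.541e+06 Pa.
ΔP = 1.541e+06 Pa = 1540 kPa.

ΔP ≈ 1540 kPa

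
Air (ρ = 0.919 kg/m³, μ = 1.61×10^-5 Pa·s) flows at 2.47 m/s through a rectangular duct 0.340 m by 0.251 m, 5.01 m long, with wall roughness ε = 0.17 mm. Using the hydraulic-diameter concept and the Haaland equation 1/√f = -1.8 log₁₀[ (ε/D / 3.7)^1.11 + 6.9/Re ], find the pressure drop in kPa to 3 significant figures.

ΔP ≈ 0.00113 kPa

Hydraulic diameter D_h = 4A/P = 4·(0.34·0.251)/(2·(0.34+0.251)) = 0.3414/1.182 = 0.2888 m.
Re = ρVD_h/μ = 0.919·2.47·0.2888/1.61e-05 = 4.072e+04.
ε/D_h = 0.00017/0.2888 = 0.000589; Haaland gives 1/√f = -1.8 log₁₀[6.08e-05+0.000169] = 6.548, so f = 0.02332.
ΔP = f(L/D_h)(ρV²/2) = 0.02332·5.01/0.2888·2.803 = 1.134 Pa.
ΔP = 0.00113 kPa.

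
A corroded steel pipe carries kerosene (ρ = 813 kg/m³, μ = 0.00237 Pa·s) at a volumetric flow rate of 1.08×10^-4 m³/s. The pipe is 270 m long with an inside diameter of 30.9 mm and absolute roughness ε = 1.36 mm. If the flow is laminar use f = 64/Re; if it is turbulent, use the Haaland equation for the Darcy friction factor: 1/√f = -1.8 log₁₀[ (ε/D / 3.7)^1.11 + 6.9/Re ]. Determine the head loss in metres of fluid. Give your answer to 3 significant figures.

h_f ≈ 0.387 m

Cross-sectional area A = πD²/4 = π(0.0309)²/4 = 0.0007499 m²; mean velocity V = Q/A = 0.000108/0.0007499 = 0.144 m/s.
Reynolds number Re = ρVD/μ = 813 · 0.144 · 0.0309 / 0.00237 = 1527.
Re < 2300 → laminar flow, so f = 64/Re = 64/1527 = 0.04192 (the turbulent correlation is not needed).
Darcy-Weisbach: ΔP = f(L/D)(ρV²/2) = 0.04192·(270/0.0309)·(813·0.144²/2) = 0.04192·8738·8.431 = 3089 Pa.
Head loss h_f = ΔP/(ρg) = 3089/(813·9.81) = 0.387 m.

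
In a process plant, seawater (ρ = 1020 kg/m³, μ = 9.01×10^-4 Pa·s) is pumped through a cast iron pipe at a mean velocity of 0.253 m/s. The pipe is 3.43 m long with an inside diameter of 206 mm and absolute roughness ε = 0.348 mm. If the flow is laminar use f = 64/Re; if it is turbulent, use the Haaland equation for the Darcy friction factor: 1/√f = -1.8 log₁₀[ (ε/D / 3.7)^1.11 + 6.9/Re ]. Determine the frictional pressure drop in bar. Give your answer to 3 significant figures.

Reynolds number Re = ρVD/μ = 1020 · 0.253 · 0.206 / 0.000901 = 5.9e+04.
Re > 4000 → turbulent. Relative roughness ε/D = 0.000348/0.206 = 0.00169. Haaland: 1/√f = -1.8 log₁₀[(0.00169/3.7)^1.11 + 6.9/5.9e+04] = -1.8 log₁₀[0.000196 + 0.000117] = 6.308, so f = 0.02513.
Darcy-Weisbach: ΔP = f(L/D)(ρV²/2) = 0.02513·(3.43/0.206)·(1020·0.253²/2) = 0.02513·16.65·32.64 = 13.66 Pa.
ΔP = 13.66 Pa = 1.37×10^-4 bar.

ΔP ≈ 1.37×10^-4 bar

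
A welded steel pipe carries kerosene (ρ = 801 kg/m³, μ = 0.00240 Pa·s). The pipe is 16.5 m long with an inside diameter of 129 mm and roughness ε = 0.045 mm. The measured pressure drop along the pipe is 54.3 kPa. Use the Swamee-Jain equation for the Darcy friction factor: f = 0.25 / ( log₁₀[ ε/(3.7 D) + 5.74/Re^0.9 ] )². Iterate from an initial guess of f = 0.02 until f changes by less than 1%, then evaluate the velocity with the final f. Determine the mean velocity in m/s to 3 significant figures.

V ≈ 7.84 m/s

Rearranging Darcy-Weisbach: V = √(2·ΔP·D/(f·L·ρ)). With ε/D = 4.5e-05/0.129 = 0.000349, iterate starting from f = 0.02:
  f = 0.02 → V = √(2·5.43e+04·0.129/(0.02·16.5·801)) = 7.28 m/s; Re = ρVD/μ = 3.134e+05; f → 0.01733
  f = 0.01733 → V = 7.821 m/s; Re = 3.367e+05; f → 0.01723
Converged (Δf/f < 1%). With the final f = 0.01723: V = √(2·5.43e+04·0.129/(0.01723·16.5·801)) = 7.844 m/s.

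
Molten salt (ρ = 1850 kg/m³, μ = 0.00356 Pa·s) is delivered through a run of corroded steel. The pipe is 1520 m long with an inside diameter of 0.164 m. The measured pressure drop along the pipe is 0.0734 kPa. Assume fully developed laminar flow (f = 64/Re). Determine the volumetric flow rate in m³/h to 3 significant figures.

Q ≈ 0.867 m³/h

For laminar flow, f = 64/Re with Re = ρVD/μ, so Darcy-Weisbach reduces to ΔP = 32μLV/D². Solving for V: V = ΔP·D²/(32μL) = 73.4·(0.164)²/(32·0.00356·1520) = 0.0114 m/s.
Check: Re = ρVD/μ = 1850·0.0114·0.164/0.00356 = 971.6 < 2300, so the laminar assumption holds.
Q = V·A = 0.0114·(π/4·0.164²) = 0.0002408 m³/s = 0.867 m³/h.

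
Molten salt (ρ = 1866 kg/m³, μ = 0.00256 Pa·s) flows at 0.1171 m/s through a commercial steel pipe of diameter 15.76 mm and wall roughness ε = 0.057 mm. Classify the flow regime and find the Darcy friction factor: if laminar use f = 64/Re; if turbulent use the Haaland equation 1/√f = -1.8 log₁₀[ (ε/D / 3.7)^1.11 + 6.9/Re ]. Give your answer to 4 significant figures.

Re = ρVD/μ = 1866·0.1171·0.01576/0.00256 = 1345.
Re < 2300 → laminar, so f = 64/Re = 0.04758 (roughness is irrelevant in laminar flow).

f ≈ 0.04758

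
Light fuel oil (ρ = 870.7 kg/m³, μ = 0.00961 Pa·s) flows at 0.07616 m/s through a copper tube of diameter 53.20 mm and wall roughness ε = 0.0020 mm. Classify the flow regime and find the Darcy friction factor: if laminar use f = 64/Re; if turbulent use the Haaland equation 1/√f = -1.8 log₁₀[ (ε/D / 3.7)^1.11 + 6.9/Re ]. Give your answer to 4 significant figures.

f ≈ 0.1743

Re = ρVD/μ = 870.7·0.07616·0.0532/0.00961 = 367.1.
Re < 2300 → laminar, so f = 64/Re = 0.1743 (roughness is irrelevant in laminar flow).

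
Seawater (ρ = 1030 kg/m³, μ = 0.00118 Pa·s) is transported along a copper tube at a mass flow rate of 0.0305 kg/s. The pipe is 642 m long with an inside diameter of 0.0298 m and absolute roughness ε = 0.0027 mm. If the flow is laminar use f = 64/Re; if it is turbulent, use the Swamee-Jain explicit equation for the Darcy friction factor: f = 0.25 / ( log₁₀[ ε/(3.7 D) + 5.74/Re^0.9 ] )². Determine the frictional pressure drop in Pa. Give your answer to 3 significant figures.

A = πD²/4 = π(0.0298)²/4 = 0.0006975 m²; mean velocity V = ṁ/(ρA) = 0.0305/(1030 · 0.0006975) = 0.04246 m/s.
Reynolds number Re = ρVD/μ = 1030 · 0.04246 · 0.0298 / 0.00118 = 1104.
Re < 2300 → laminar flow, so f = 64/Re = 64/1104 = 0.05795 (the turbulent correlation is not needed).
Darcy-Weisbach: ΔP = f(L/D)(ρV²/2) = 0.05795·(642/0.0298)·(1030·0.04246²/2) = 0.05795·2.154e+04·0.9283 = 1159 Pa.

ΔP ≈ 1160 Pa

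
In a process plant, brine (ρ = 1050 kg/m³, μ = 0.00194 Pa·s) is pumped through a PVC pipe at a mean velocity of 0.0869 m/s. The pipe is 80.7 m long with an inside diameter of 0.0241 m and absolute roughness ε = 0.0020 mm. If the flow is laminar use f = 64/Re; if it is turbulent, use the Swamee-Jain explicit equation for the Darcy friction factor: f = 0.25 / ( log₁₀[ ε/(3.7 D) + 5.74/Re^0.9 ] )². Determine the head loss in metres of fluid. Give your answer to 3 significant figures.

h_f ≈ 0.0728 m

Reynolds number Re = ρVD/μ = 1050 · 0.0869 · 0.0241 / 0.00194 = 1134.
Re < 2300 → laminar flow, so f = 64/Re = 64/1134 = 0.05646 (the turbulent correlation is not needed).
Darcy-Weisbach: ΔP = f(L/D)(ρV²/2) = 0.05646·(80.7/0.0241)·(1050·0.0869²/2) = 0.05646·3349·3.965 = 749.6 Pa.
Head loss h_f = ΔP/(ρg) = 749.6/(1050·9.81) = 0.0728 m.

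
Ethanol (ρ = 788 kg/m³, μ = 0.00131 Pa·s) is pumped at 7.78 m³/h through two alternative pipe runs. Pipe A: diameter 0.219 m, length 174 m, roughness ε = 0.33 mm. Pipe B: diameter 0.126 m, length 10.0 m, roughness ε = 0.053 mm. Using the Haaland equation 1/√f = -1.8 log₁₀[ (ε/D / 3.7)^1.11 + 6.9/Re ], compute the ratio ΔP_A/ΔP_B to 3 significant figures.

Pipe A: V = Q/A = 0.002161/0.03767 = 0.05737 m/s; Re = 7558; ε/D = 0.00151; Haaland → f = 0.03512; ΔP_A = f(L/D)(ρV²/2) = 36.19 Pa.
Pipe B: V = Q/A = 0.002161/0.01247 = 0.1733 m/s; Re = 1.314e+04; ε/D = 0.000421; Haaland → f = 0.02929; ΔP_B = f(L/D)(ρV²/2) = 27.51 Pa.
ΔP_A/ΔP_B = 36.19/27.51 = 1.32.

ΔP_A/ΔP_B ≈ 1.32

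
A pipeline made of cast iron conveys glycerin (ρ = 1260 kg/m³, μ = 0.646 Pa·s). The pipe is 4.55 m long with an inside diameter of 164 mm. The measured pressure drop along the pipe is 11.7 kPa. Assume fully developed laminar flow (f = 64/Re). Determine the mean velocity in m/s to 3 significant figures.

V ≈ 3.35 m/s

For laminar flow, f = 64/Re with Re = ρVD/μ, so Darcy-Weisbach reduces to ΔP = 32μLV/D². Solving for V: V = ΔP·D²/(32μL) = 1.17e+04·(0.164)²/(32·0.646·4.55) = 3.346 m/s.
Check: Re = ρVD/μ = 1260·3.346·0.164/0.646 = 1070 < 2300, so the laminar assumption holds.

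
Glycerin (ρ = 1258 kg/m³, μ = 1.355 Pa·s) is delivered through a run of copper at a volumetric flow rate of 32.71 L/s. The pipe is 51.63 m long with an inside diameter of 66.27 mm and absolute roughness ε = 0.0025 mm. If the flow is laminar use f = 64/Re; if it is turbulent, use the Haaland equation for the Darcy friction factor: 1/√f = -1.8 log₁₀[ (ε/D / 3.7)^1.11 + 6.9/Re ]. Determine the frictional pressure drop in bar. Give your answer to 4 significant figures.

Q = 32.71 L/s = 32.71/1000 = 0.03271 m³/s.
Cross-sectional area A = πD²/4 = π(0.06627)²/4 = 0.003449 m²; mean velocity V = Q/A = 0.03271/0.003449 = 9.483 m/s.
Reynolds number Re = ρVD/μ = 1258 · 9.483 · 0.06627 / 1.35 = 583.5.
Re < 2300 → laminar flow, so f = 64/Re = 64/583.5 = 0.1097 (the turbulent correlation is not needed).
Darcy-Weisbach: ΔP = f(L/D)(ρV²/2) = 0.1097·(51.63/0.06627)·(1258·9.483²/2) = 0.1097·779.1·5.657e+04 = 4.834e+06 Pa.
ΔP = 4.834e+06 Pa = 48.34 bar.

ΔP ≈ 48.34 bar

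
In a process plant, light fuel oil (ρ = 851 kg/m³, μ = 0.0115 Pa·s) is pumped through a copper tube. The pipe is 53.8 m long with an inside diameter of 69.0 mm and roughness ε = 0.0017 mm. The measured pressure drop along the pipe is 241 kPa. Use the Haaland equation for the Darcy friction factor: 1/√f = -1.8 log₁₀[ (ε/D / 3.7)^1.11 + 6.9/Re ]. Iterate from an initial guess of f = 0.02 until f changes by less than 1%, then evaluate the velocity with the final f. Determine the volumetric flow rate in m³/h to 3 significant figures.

Q ≈ 74.5 m³/h

Rearranging Darcy-Weisbach: V = √(2·ΔP·D/(f·L·ρ)). With ε/D = 1.7e-06/0.069 = 2.46e-05, iterate starting from f = 0.02:
  f = 0.02 → V = √(2·2.41e+05·0.069/(0.02·53.8·851)) = 6.027 m/s; Re = ρVD/μ = 3.077e+04; f → 0.02322
  f = 0.02322 → V = 5.593 m/s; Re = 2.856e+04; f → 0.02363
  f = 0.02363 → V = 5.544 m/s; Re = 2.831e+04; f → 0.02369
Converged (Δf/f < 1%). With the final f = 0.02369: V = √(2·2.41e+05·0.069/(0.02369·53.8·851)) = 5.538 m/s.
Q = V·A = 5.538·(π/4·0.069²) = 0.02071 m³/s = 74.5 m³/h.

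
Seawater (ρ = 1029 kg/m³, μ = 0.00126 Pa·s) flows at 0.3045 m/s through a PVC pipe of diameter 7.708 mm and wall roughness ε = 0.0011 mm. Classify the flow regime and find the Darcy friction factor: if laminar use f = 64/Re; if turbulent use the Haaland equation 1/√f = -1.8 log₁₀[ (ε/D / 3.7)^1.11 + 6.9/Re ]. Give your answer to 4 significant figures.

f ≈ 0.03339

Re = ρVD/μ = 1029·0.3045·0.007708/0.00126 = 1917.
Re < 2300 → laminar, so f = 64/Re = 0.03339 (roughness is irrelevant in laminar flow).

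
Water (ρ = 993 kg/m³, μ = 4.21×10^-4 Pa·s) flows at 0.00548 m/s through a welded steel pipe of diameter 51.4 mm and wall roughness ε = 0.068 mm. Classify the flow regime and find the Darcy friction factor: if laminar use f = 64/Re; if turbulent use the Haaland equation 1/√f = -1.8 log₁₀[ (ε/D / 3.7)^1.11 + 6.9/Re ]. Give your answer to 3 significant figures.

f ≈ 0.0963

Re = ρVD/μ = 993·0.00548·0.0514/0.000421 = 664.4.
Re < 2300 → laminar, so f = 64/Re = 0.09633 (roughness is irrelevant in laminar flow).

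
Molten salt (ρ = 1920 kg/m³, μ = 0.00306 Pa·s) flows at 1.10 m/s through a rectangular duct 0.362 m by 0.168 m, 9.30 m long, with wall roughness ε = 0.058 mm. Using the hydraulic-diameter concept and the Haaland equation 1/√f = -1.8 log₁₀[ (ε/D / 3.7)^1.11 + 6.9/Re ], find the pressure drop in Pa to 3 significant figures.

ΔP ≈ 835 Pa

Hydraulic diameter D_h = 4A/P = 4·(0.362·0.168)/(2·(0.362+0.168)) = 0.2433/1.06 = 0.2295 m.
Re = ρVD_h/μ = 1920·1.1·0.2295/0.00306 = 1.584e+05.
ε/D_h = 5.8e-05/0.2295 = 0.000253; Haaland gives 1/√f = -1.8 log₁₀[2.38e-05+4.36e-05] = 7.509, so f = 0.01773.
ΔP = f(L/D_h)(ρV²/2) = 0.01773·9.3/0.2295·1162 = 834.8 Pa.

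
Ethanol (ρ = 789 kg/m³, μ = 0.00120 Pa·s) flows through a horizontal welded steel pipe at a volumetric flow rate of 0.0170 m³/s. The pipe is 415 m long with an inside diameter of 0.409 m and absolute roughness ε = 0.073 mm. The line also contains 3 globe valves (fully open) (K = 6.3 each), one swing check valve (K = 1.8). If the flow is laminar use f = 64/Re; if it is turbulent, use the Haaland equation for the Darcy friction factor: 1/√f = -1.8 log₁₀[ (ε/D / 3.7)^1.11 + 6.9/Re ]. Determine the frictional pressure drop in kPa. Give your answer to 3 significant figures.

Cross-sectional area A = πD²/4 = π(0.409)²/4 = 0.1314 m²; mean velocity V = Q/A = 0.017/0.1314 = 0.1294 m/s.
Reynolds number Re = ρVD/μ = 789 · 0.1294 · 0.409 / 0.0012 = 3.48e+04.
Re > 4000 → turbulent. Relative roughness ε/D = 7.3e-05/0.409 = 0.000178. Haaland: 1/√f = -1.8 log₁₀[(0.000178/3.7)^1.11 + 6.9/3.48e+04] = -1.8 log₁₀[1.62e-05 + 0.000198] = 6.604, so f = 0.02293.
Total minor-loss coefficient ΣK = 3·6.3 + 1·1.8 = 20.7.
ΔP = [f·L/D + ΣK]·(ρV²/2) = [0.02293·415/0.409 + 20.7]·(789·0.1294²/2) = [23.27 + 20.7]·6.605 = 290.4 Pa.
ΔP = 290.4 Pa = 0.290 kPa.

ΔP ≈ 0.290 kPa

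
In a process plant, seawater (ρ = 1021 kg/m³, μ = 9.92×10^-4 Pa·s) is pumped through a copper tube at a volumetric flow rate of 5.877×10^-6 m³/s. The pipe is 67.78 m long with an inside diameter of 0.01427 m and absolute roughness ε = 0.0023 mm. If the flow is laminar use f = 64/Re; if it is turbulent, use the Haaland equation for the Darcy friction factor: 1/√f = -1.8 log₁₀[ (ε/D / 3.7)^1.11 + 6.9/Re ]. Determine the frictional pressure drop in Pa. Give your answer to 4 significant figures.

Cross-sectional area A = πD²/4 = π(0.01427)²/4 = 0.0001599 m²; mean velocity V = Q/A = 5.877e-06/0.0001599 = 0.03675 m/s.
Reynolds number Re = ρVD/μ = 1021 · 0.03675 · 0.01427 / 0.000992 = 539.7.
Re < 2300 → laminar flow, so f = 64/Re = 64/539.7 = 0.1186 (the turbulent correlation is not needed).
Darcy-Weisbach: ΔP = f(L/D)(ρV²/2) = 0.1186·(67.78/0.01427)·(1021·0.03675²/2) = 0.1186·4750·0.6893 = 388.3 Pa.

ΔP ≈ 388.3 Pa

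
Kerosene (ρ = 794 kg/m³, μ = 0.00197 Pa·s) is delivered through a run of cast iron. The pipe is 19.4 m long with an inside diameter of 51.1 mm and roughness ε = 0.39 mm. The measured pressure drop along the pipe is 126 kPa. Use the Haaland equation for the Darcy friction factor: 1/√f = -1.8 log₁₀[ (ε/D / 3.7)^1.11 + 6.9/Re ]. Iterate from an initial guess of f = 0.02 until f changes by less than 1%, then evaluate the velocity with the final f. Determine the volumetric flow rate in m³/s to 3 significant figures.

Rearranging Darcy-Weisbach: V = √(2·ΔP·D/(f·L·ρ)). With ε/D = 0.00039/0.0511 = 0.00763, iterate starting from f = 0.02:
  f = 0.02 → V = √(2·1.26e+05·0.0511/(0.02·19.4·794)) = 6.465 m/s; Re = ρVD/μ = 1.332e+05; f → 0.03523
  f = 0.03523 → V = 4.871 m/s; Re = 1.003e+05; f → 0.03539
Converged (Δf/f < 1%). With the final f = 0.03539: V = √(2·1.26e+05·0.0511/(0.03539·19.4·794)) = 4.86 m/s.
Q = V·A = 4.86·(π/4·0.0511²) = 0.009968 m³/s = 0.00997 m³/s.

Q ≈ 0.00997 m³/s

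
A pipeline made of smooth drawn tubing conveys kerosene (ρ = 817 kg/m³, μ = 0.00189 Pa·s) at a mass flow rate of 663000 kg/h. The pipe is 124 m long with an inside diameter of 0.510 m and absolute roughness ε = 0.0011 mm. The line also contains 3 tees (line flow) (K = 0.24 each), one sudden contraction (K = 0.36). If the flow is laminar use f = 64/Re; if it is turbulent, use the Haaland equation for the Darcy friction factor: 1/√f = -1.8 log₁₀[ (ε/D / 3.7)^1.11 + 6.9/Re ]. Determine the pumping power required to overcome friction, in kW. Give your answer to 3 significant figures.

P ≈ 0.528 kW

ṁ = 663000 kg/h = 663000/3600 = 184.2 kg/s.
A = πD²/4 = π(0.51)²/4 = 0.2043 m²; mean velocity V = ṁ/(ρA) = 184.2/(817 · 0.2043) = 1.103 m/s.
Reynolds number Re = ρVD/μ = 817 · 1.103 · 0.51 / 0.00189 = 2.433e+05.
Re > 4000 → turbulent. Relative roughness ε/D = 1.1e-06/0.51 = 2.16e-06. Haaland: 1/√f = -1.8 log₁₀[(2.16e-06/3.7)^1.11 + 6.9/2.433e+05] = -1.8 log₁₀[1.2e-07 + 2.84e-05] = 8.182, so f = 0.01494.
Total minor-loss coefficient ΣK = 3·0.24 + 1·0.36 = 1.08.
ΔP = [f·L/D + ΣK]·(ρV²/2) = [0.01494·124/0.51 + 1.08]·(817·1.103²/2) = [3.632 + 1.08]·497.4 = 2344 Pa.
Q = ṁ/ρ = 184.2/817 = 0.2254 m³/s.
Pumping power P = QΔP = 0.2254·2344 = 528.3 W = 0.528 kW.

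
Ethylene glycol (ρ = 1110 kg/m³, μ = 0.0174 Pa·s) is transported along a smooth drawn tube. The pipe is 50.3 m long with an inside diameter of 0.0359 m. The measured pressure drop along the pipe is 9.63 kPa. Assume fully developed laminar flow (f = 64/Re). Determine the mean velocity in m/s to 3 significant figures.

For laminar flow, f = 64/Re with Re = ρVD/μ, so Darcy-Weisbach reduces to ΔP = 32μLV/D². Solving for V: V = ΔP·D²/(32μL) = 9630·(0.0359)²/(32·0.0174·50.3) = 0.4431 m/s.
Check: Re = ρVD/μ = 1110·0.4431·0.0359/0.0174 = 1015 < 2300, so the laminar assumption holds.

V ≈ 0.443 m/s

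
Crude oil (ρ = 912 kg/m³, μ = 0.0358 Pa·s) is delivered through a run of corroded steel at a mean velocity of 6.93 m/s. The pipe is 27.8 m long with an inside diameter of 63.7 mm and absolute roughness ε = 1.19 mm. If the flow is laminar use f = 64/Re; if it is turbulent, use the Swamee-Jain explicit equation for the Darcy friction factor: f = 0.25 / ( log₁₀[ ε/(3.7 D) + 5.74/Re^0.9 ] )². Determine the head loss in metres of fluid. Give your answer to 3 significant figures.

h_f ≈ 55.3 m

Reynolds number Re = ρVD/μ = 912 · 6.93 · 0.0637 / 0.0358 = 1.125e+04.
Re > 4000 → turbulent. Relative roughness ε/D = 0.00119/0.0637 = 0.0187. Swamee-Jain: f = 0.25/(log₁₀[0.0187/3.7 + 5.74/1.125e+04^0.9])² = 0.25/(log₁₀[0.00505 + 0.0013])² = 0.25/(-2.197)² = 0.05177.
Darcy-Weisbach: ΔP = f(L/D)(ρV²/2) = 0.05177·(27.8/0.0637)·(912·6.93²/2) = 0.05177·436.4·2.19e+04 = 4.948e+05 Pa.
Head loss h_f = ΔP/(ρg) = 4.948e+05/(912·9.81) = 55.3 m.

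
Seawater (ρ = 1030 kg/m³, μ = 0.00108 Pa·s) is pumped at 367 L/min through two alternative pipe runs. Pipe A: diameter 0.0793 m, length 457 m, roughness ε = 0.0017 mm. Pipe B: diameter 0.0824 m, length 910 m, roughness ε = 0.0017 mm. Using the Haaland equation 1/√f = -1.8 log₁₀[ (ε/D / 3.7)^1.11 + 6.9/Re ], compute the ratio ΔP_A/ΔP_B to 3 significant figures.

ΔP_A/ΔP_B ≈ 0.604

Pipe A: V = Q/A = 0.006117/0.004939 = 1.238 m/s; Re = 9.366e+04; ε/D = 2.14e-05; Haaland → f = 0.01815; ΔP_A = f(L/D)(ρV²/2) = 8.262e+04 Pa.
Pipe B: V = Q/A = 0.006117/0.005333 = 1.147 m/s; Re = 9.014e+04; ε/D = 2.06e-05; Haaland → f = 0.01829; ΔP_B = f(L/D)(ρV²/2) = 1.369e+05 Pa.
ΔP_A/ΔP_B = 8.262e+04/1.369e+05 = 0.604.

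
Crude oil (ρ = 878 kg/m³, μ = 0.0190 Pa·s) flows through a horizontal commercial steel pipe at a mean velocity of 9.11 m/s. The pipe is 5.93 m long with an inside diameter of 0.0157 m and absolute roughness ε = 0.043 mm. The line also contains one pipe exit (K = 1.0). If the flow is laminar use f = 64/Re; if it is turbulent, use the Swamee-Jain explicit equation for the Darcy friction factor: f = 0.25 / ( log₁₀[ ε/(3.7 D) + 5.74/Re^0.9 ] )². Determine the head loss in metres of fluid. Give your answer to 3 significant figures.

h_f ≈ 65.8 m

Reynolds number Re = ρVD/μ = 878 · 9.11 · 0.0157 / 0.019 = 6609.
Re > 4000 → turbulent. Relative roughness ε/D = 4.3e-05/0.0157 = 0.00274. Swamee-Jain: f = 0.25/(log₁₀[0.00274/3.7 + 5.74/6609^0.9])² = 0.25/(log₁₀[0.00074 + 0.00209])² = 0.25/(-2.548)² = 0.03852.
Total minor-loss coefficient ΣK = 1·1 = 1.
ΔP = [f·L/D + ΣK]·(ρV²/2) = [0.03852·5.93/0.0157 + 1]·(878·9.11²/2) = [14.55 + 1]·3.643e+04 = 5.665e+05 Pa.
Head loss h_f = ΔP/(ρg) = 5.665e+05/(878·9.81) = 65.8 m.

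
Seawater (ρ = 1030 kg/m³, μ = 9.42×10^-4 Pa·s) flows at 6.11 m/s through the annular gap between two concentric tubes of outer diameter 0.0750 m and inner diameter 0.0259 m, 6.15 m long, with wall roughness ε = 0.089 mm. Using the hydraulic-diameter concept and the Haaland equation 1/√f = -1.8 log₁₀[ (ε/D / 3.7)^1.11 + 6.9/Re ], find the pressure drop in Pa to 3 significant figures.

ΔP ≈ 56300 Pa

Hydraulic diameter D_h = 4A/P = D_o - D_i = 0.075 - 0.0259 = 0.0491 m.
Re = ρVD_h/μ = 1030·6.11·0.0491/0.000942 = 3.28e+05.
ε/D_h = 8.9e-05/0.0491 = 0.00181; Haaland gives 1/√f = -1.8 log₁₀[0.000212+2.1e-05] = 6.539, so f = 0.02339.
ΔP = f(L/D_h)(ρV²/2) = 0.02339·6.15/0.0491·1.923e+04 = 5.632e+04 Pa.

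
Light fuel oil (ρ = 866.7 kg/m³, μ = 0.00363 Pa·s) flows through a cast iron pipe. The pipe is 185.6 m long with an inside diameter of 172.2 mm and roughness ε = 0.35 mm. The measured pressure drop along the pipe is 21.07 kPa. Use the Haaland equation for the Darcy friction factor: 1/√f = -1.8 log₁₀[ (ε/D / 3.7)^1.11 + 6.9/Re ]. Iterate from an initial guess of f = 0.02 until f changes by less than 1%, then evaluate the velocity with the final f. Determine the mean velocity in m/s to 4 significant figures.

Rearranging Darcy-Weisbach: V = √(2·ΔP·D/(f·L·ρ)). With ε/D = 0.00035/0.1722 = 0.00203, iterate starting from f = 0.02:
  f = 0.02 → V = √(2·2.107e+04·0.1722/(0.02·185.6·866.7)) = 1.502 m/s; Re = ρVD/μ = 6.175e+04; f → 0.02588
  f = 0.02588 → V = 1.32 m/s; Re = 5.428e+04; f → 0.02616
  f = 0.02616 → V = 1.313 m/s; Re = 5.399e+04; f → 0.02618
Converged (Δf/f < 1%). With the final f = 0.02618: V = √(2·2.107e+04·0.1722/(0.02618·185.6·866.7)) = 1.313 m/s.

V ≈ 1.313 m/s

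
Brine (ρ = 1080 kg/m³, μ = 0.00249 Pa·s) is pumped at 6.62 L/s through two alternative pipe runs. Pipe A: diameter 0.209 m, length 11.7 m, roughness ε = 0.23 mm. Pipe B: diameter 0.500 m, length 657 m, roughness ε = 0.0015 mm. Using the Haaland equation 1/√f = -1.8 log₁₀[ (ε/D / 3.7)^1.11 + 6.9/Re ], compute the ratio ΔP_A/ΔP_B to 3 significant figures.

Pipe A: V = Q/A = 0.00662/0.03431 = 0.193 m/s; Re = 1.749e+04; ε/D = 0.0011; Haaland → f = 0.02856; ΔP_A = f(L/D)(ρV²/2) = 32.15 Pa.
Pipe B: V = Q/A = 0.00662/0.1963 = 0.03372 m/s; Re = 7312; ε/D = 3e-06; Haaland → f = 0.03373; ΔP_B = f(L/D)(ρV²/2) = 27.2 Pa.
ΔP_A/ΔP_B = 32.15/27.2 = 1.18.

ΔP_A/ΔP_B ≈ 1.18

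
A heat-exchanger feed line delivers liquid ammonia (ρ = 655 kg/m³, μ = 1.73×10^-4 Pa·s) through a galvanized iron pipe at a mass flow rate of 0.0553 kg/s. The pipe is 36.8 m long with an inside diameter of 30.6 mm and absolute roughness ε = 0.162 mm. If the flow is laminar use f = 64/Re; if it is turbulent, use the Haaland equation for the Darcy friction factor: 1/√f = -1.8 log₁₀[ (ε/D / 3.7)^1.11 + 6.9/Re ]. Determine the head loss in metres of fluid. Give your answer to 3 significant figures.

A = πD²/4 = π(0.0306)²/4 = 0.0007354 m²; mean velocity V = ṁ/(ρA) = 0.0553/(655 · 0.0007354) = 0.1148 m/s.
Reynolds number Re = ρVD/μ = 655 · 0.1148 · 0.0306 / 0.000173 = 1.33e+04.
Re > 4000 → turbulent. Relative roughness ε/D = 0.000162/0.0306 = 0.00529. Haaland: 1/√f = -1.8 log₁₀[(0.00529/3.7)^1.11 + 6.9/1.33e+04] = -1.8 log₁₀[0.000696 + 0.000519] = 5.248, so f = 0.03631.
Darcy-Weisbach: ΔP = f(L/D)(ρV²/2) = 0.03631·(36.8/0.0306)·(655·0.1148²/2) = 0.03631·1203·4.316 = 188.5 Pa.
Head loss h_f = ΔP/(ρg) = 188.5/(655·9.81) = 0.0293 m.

h_f ≈ 0.0293 m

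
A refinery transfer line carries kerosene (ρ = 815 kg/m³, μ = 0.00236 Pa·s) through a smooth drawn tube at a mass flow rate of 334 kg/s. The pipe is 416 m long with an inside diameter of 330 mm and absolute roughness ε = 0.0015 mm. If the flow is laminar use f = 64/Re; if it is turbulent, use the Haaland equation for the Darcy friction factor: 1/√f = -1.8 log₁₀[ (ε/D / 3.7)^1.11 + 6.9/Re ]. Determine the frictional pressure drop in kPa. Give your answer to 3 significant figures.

A = πD²/4 = π(0.33)²/4 = 0.08553 m²; mean velocity V = ṁ/(ρA) = 334/(815 · 0.08553) = 4.791 m/s.
Reynolds number Re = ρVD/μ = 815 · 4.791 · 0.33 / 0.00236 = 5.46e+05.
Re > 4000 → turbulent. Relative roughness ε/D = 1.5e-06/0.33 = 4.55e-06. Haaland: 1/√f = -1.8 log₁₀[(4.55e-06/3.7)^1.11 + 6.9/5.46e+05] = -1.8 log₁₀[2.75e-07 + 1.26e-05] = 8.8, so f = 0.01291.
Darcy-Weisbach: ΔP = f(L/D)(ρV²/2) = 0.01291·(416/0.33)·(815·4.791²/2) = 0.01291·1261·9356 = 1.523e+05 Pa.
ΔP = 1.523e+05 Pa = 152 kPa.

ΔP ≈ 152 kPa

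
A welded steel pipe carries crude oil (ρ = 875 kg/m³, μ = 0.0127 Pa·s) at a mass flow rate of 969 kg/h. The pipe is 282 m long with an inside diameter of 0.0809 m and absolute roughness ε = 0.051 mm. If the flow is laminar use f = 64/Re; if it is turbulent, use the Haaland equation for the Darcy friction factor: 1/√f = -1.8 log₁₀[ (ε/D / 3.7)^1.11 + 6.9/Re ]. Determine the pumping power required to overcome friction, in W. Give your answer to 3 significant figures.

P ≈ 0.322 W

ṁ = 969 kg/h = 969/3600 = 0.2692 kg/s.
A = πD²/4 = π(0.0809)²/4 = 0.00514 m²; mean velocity V = ṁ/(ρA) = 0.2692/(875 · 0.00514) = 0.05984 m/s.
Reynolds number Re = ρVD/μ = 875 · 0.05984 · 0.0809 / 0.0127 = 333.6.
Re < 2300 → laminar flow, so f = 64/Re = 64/333.6 = 0.1919 (the turbulent correlation is not needed).
Darcy-Weisbach: ΔP = f(L/D)(ρV²/2) = 0.1919·(282/0.0809)·(875·0.05984²/2) = 0.1919·3486·1.567 = 1048 Pa.
Q = ṁ/ρ = 0.2692/875 = 0.0003076 m³/s.
Pumping power P = QΔP = 0.0003076·1048 = 0.3224 W = 0.322 W.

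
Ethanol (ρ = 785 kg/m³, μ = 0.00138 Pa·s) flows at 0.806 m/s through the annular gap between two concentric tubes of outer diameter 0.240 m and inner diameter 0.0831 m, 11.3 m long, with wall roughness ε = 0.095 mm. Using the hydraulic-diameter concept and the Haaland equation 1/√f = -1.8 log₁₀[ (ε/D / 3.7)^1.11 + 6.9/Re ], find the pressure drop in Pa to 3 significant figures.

Hydraulic diameter D_h = 4A/P = D_o - D_i = 0.24 - 0.0831 = 0.1569 m.
Re = ρVD_h/μ = 785·0.806·0.1569/0.00138 = 7.194e+04.
ε/D_h = 9.5e-05/0.1569 = 0.000605; Haaland gives 1/√f = -1.8 log₁₀[6.27e-05+9.59e-05] = 6.839, so f = 0.02138.
ΔP = f(L/D_h)(ρV²/2) = 0.02138·11.3/0.1569·255 = 392.6 Pa.

ΔP ≈ 393 Pa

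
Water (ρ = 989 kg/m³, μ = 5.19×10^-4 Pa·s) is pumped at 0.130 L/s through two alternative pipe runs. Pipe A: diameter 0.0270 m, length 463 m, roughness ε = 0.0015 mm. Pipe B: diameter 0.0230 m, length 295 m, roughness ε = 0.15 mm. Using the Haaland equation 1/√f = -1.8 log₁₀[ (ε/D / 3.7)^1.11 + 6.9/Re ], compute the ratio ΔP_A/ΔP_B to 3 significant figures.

Pipe A: V = Q/A = 0.00013/0.0005726 = 0.2271 m/s; Re = 1.168e+04; ε/D = 5.56e-05; Haaland → f = 0.02967; ΔP_A = f(L/D)(ρV²/2) = 1.297e+04 Pa.
Pipe B: V = Q/A = 0.00013/0.0004155 = 0.3129 m/s; Re = 1.371e+04; ε/D = 0.00652; Haaland → f = 0.03774; ΔP_B = f(L/D)(ρV²/2) = 2.343e+04 Pa.
ΔP_A/ΔP_B = 1.297e+04/2.343e+04 = 0.553.

ΔP_A/ΔP_B ≈ 0.553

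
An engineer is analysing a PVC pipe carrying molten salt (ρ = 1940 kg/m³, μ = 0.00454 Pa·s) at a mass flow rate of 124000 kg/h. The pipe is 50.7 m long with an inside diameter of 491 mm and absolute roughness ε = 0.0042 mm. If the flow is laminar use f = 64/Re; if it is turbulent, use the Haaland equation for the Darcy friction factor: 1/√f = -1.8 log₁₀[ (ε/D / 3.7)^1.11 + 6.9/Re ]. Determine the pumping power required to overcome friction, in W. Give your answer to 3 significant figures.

ṁ = 124000 kg/h = 124000/3600 = 34.44 kg/s.
A = πD²/4 = π(0.491)²/4 = 0.1893 m²; mean velocity V = ṁ/(ρA) = 34.44/(1940 · 0.1893) = 0.09377 m/s.
Reynolds number Re = ρVD/μ = 1940 · 0.09377 · 0.491 / 0.00454 = 1.967e+04.
Re > 4000 → turbulent. Relative roughness ε/D = 4.2e-06/0.491 = 8.55e-06. Haaland: 1/√f = -1.8 log₁₀[(8.55e-06/3.7)^1.11 + 6.9/1.967e+04] = -1.8 log₁₀[5.55e-07 + 0.000351] = 6.218, so f = 0.02587.
Darcy-Weisbach: ΔP = f(L/D)(ρV²/2) = 0.02587·(50.7/0.491)·(1940·0.09377²/2) = 0.02587·103.3·8.529 = 22.78 Pa.
Q = ṁ/ρ = 34.44/1940 = 0.01775 m³/s.
Pumping power P = QΔP = 0.01775·22.78 = 0.4045 W = 0.404 W.

P ≈ 0.404 W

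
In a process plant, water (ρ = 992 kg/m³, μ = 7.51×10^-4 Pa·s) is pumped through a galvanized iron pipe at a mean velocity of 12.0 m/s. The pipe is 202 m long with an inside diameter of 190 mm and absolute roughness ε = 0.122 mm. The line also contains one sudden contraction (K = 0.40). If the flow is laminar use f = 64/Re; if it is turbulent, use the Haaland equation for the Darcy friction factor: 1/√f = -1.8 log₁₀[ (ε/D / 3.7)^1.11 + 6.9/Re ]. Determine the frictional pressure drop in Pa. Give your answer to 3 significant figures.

ΔP ≈ 1.38×10^6 Pa

Reynolds number Re = ρVD/μ = 992 · 12 · 0.19 / 0.000751 = 3.012e+06.
Re > 4000 → turbulent. Relative roughness ε/D = 0.000122/0.19 = 0.000642. Haaland: 1/√f = -1.8 log₁₀[(0.000642/3.7)^1.11 + 6.9/3.012e+06] = -1.8 log₁₀[6.69e-05 + 2.29e-06] = 7.487, so f = 0.01784.
Total minor-loss coefficient ΣK = 1·0.4 = 0.4.
ΔP = [f·L/D + ΣK]·(ρV²/2) = [0.01784·202/0.19 + 0.4]·(992·12²/2) = [18.96 + 0.4]·7.142e+04 = 1.383e+06 Pa.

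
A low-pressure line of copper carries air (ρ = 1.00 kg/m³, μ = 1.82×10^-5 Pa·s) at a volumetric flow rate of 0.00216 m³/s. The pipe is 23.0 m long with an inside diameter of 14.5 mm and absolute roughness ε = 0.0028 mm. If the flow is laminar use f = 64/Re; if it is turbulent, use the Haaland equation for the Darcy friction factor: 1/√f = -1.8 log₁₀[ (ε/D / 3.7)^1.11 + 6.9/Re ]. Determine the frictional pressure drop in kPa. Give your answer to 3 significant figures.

Cross-sectional area A = πD²/4 = π(0.0145)²/4 = 0.0001651 m²; mean velocity V = Q/A = 0.00216/0.0001651 = 13.08 m/s.
Reynolds number Re = ρVD/μ = 1 · 13.08 · 0.0145 / 1.82e-05 = 1.042e+04.
Re > 4000 → turbulent. Relative roughness ε/D = 2.8e-06/0.0145 = 0.000193. Haaland: 1/√f = -1.8 log₁₀[(0.000193/3.7)^1.11 + 6.9/1.042e+04] = -1.8 log₁₀[1.76e-05 + 0.000662] = 5.702, so f = 0.03076.
Darcy-Weisbach: ΔP = f(L/D)(ρV²/2) = 0.03076·(23/0.0145)·(1·13.08²/2) = 0.03076·1586·85.55 = 4174 Pa.
ΔP = 4174 Pa = 4.17 kPa.

ΔP ≈ 4.17 kPa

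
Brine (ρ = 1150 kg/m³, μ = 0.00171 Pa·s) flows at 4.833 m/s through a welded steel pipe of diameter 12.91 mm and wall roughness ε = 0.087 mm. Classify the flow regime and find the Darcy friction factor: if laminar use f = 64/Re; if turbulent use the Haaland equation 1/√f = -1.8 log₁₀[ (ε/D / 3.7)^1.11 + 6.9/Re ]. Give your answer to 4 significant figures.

Re = ρVD/μ = 1150·4.833·0.01291/0.00171 = 4.196e+04.
Re > 4000 → turbulent. ε/D = 8.7e-05/0.01291 = 0.00674; Haaland: 1/√f = -1.8 log₁₀[0.00091 + 0.000164] = 5.344, so f = 0.03502.

f ≈ 0.03502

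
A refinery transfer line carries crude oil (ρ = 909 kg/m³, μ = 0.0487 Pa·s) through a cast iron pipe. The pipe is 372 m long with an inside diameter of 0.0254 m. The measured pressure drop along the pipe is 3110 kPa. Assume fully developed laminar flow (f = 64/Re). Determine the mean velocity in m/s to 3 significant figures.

For laminar flow, f = 64/Re with Re = ρVD/μ, so Darcy-Weisbach reduces to ΔP = 32μLV/D². Solving for V: V = ΔP·D²/(32μL) = 3.11e+06·(0.0254)²/(32·0.0487·372) = 3.461 m/s.
Check: Re = ρVD/μ = 909·3.461·0.0254/0.0487 = 1641 < 2300, so the laminar assumption holds.

V ≈ 3.46 m/s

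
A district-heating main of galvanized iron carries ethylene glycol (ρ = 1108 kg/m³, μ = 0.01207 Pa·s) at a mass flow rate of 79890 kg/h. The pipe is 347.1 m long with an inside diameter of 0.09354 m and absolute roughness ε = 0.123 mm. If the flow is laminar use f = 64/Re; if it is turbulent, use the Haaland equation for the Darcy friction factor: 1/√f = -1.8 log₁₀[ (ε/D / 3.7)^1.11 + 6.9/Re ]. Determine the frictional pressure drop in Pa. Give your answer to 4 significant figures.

ΔP ≈ 473800 Pa

ṁ = 79890 kg/h = 79890/3600 = 22.19 kg/s.
A = πD²/4 = π(0.09354)²/4 = 0.006872 m²; mean velocity V = ṁ/(ρA) = 22.19/(1108 · 0.006872) = 2.915 m/s.
Reynolds number Re = ρVD/μ = 1108 · 2.915 · 0.09354 / 0.0121 = 2.503e+04.
Re > 4000 → turbulent. Relative roughness ε/D = 0.000123/0.09354 = 0.00131. Haaland: 1/√f = -1.8 log₁₀[(0.00131/3.7)^1.11 + 6.9/2.503e+04] = -1.8 log₁₀[0.000148 + 0.000276] = 6.071, so f = 0.02714.
Darcy-Weisbach: ΔP = f(L/D)(ρV²/2) = 0.02714·(347.1/0.09354)·(1108·2.915²/2) = 0.02714·3711·4706 = 4.738e+05 Pa.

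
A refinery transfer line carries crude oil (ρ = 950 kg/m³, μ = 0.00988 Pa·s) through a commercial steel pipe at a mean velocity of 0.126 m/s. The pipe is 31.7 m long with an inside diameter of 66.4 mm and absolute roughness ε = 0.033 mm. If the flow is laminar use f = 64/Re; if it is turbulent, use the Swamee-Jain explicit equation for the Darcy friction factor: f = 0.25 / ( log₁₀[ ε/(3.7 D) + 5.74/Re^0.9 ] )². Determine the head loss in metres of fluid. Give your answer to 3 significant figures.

Reynolds number Re = ρVD/μ = 950 · 0.126 · 0.0664 / 0.00988 = 804.5.
Re < 2300 → laminar flow, so f = 64/Re = 64/804.5 = 0.07956 (the turbulent correlation is not needed).
Darcy-Weisbach: ΔP = f(L/D)(ρV²/2) = 0.07956·(31.7/0.0664)·(950·0.126²/2) = 0.07956·477.4·7.541 = 286.4 Pa.
Head loss h_f = ΔP/(ρg) = 286.4/(950·9.81) = 0.0307 m.

h_f ≈ 0.0307 m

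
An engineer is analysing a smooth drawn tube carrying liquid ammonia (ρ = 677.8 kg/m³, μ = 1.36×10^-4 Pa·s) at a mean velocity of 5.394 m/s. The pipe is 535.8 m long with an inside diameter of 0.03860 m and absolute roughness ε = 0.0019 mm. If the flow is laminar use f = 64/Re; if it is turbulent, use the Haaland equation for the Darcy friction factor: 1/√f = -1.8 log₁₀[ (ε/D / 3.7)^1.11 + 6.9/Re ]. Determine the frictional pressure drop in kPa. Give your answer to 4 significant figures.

ΔP ≈ 1705 kPa

Reynolds number Re = ρVD/μ = 677.8 · 5.394 · 0.0386 / 0.000136 = 1.038e+06.
Re > 4000 → turbulent. Relative roughness ε/D = 1.9e-06/0.0386 = 4.92e-05. Haaland: 1/√f = -1.8 log₁₀[(4.92e-05/3.7)^1.11 + 6.9/1.038e+06] = -1.8 log₁₀[3.87e-06 + 6.65e-06] = 8.96, so f = 0.01245.
Darcy-Weisbach: ΔP = f(L/D)(ρV²/2) = 0.01245·(535.8/0.0386)·(677.8·5.394²/2) = 0.01245·1.388e+04·9860 = 1.705e+06 Pa.
ΔP = 1.705e+06 Pa = 1705 kPa.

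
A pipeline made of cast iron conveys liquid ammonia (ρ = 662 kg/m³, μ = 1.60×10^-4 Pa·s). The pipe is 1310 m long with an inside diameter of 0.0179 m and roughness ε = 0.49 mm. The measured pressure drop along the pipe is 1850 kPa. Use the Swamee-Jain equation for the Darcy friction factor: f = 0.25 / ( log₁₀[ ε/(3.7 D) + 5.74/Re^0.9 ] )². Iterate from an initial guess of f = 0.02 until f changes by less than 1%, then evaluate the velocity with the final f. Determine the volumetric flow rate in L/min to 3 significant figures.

Rearranging Darcy-Weisbach: V = √(2·ΔP·D/(f·L·ρ)). With ε/D = 0.00049/0.0179 = 0.0274, iterate starting from f = 0.02:
  f = 0.02 → V = √(2·1.85e+06·0.0179/(0.02·1310·662)) = 1.954 m/s; Re = ρVD/μ = 1.447e+05; f → 0.05545
  f = 0.05545 → V = 1.174 m/s; Re = 8.691e+04; f → 0.05568
Converged (Δf/f < 1%). With the final f = 0.05568: V = √(2·1.85e+06·0.0179/(0.05568·1310·662)) = 1.171 m/s.
Q = V·A = 1.171·(π/4·0.0179²) = 0.0002947 m³/s = 17.7 L/min.

Q ≈ 17.7 L/min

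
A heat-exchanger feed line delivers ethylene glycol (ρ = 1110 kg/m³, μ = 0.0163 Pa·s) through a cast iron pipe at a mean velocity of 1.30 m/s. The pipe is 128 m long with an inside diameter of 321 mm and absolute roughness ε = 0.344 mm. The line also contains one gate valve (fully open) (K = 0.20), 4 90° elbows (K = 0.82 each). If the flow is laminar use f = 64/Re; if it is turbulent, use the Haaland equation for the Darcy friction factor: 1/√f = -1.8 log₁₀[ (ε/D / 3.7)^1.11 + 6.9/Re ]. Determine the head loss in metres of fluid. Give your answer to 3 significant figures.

Reynolds number Re = ρVD/μ = 1110 · 1.3 · 0.321 / 0.0163 = 2.842e+04.
Re > 4000 → turbulent. Relative roughness ε/D = 0.000344/0.321 = 0.00107. Haaland: 1/√f = -1.8 log₁₀[(0.00107/3.7)^1.11 + 6.9/2.842e+04] = -1.8 log₁₀[0.000118 + 0.000243] = 6.196, so f = 0.02604.
Total minor-loss coefficient ΣK = 1·0.2 + 4·0.82 = 3.48.
ΔP = [f·L/D + ΣK]·(ρV²/2) = [0.02604·128/0.321 + 3.48]·(1110·1.3²/2) = [10.39 + 3.48]·938 = 1.3e+04 Pa.
Head loss h_f = ΔP/(ρg) = 1.3e+04/(1110·9.81) = 1.19 m.

h_f ≈ 1.19 m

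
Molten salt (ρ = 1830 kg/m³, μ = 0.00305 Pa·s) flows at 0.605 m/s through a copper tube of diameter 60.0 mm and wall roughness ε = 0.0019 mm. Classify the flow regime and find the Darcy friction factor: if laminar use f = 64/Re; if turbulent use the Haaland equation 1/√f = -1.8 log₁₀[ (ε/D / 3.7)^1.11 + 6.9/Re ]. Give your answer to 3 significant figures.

Re = ρVD/μ = 1830·0.605·0.06/0.00305 = 2.178e+04.
Re > 4000 → turbulent. ε/D = 1.9e-06/0.06 = 3.17e-05; Haaland: 1/√f = -1.8 log₁₀[2.37e-06 + 0.000317] = 6.293, so f = 0.02525.

f ≈ 0.0253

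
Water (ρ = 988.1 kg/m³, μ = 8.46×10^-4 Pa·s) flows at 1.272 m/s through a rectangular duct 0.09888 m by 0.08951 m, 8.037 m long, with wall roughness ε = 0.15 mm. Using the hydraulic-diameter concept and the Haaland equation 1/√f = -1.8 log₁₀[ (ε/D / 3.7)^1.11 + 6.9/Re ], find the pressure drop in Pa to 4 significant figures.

ΔP ≈ 1600 Pa

Hydraulic diameter D_h = 4A/P = 4·(0.09888·0.08951)/(2·(0.09888+0.08951)) = 0.0354/0.3768 = 0.09396 m.
Re = ρVD_h/μ = 988.1·1.272·0.09396/0.000846 = 1.396e+05.
ε/D_h = 0.00015/0.09396 = 0.0016; Haaland gives 1/√f = -1.8 log₁₀[0.000184+4.94e-05] = 6.537, so f = 0.0234.
ΔP = f(L/D_h)(ρV²/2) = 0.0234·8.037/0.09396·799.4 = 1600 Pa.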